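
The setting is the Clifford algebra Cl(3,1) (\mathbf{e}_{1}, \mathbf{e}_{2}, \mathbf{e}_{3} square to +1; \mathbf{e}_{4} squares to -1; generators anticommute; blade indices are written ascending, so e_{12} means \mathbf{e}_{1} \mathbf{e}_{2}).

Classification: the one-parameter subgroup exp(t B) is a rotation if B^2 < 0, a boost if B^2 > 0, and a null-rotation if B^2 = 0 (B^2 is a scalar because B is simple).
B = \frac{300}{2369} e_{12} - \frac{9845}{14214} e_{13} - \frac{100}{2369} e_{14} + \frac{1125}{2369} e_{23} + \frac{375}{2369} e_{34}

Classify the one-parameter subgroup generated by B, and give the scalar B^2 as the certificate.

B^2 term by term: the squares give (\frac{300}{2369})^2*(e_{12})^2 + (-\frac{9845}{14214})^2*(e_{13})^2 + (-\frac{100}{2369})^2*(e_{14})^2 + (\frac{1125}{2369})^2*(e_{23})^2 + (\frac{375}{2369})^2*(e_{34})^2 = \frac{90000}{5612161}*(-1) + \frac{96924025}{202037796}*(-1) + \frac{10000}{5612161}*(+1) + \frac{1265625}{5612161}*(-1) + \frac{140625}{5612161}*(+1) = -\frac{25}{36} (each basis 2-blade squares to minus the product of its generators' squares); cross terms between blades sharing an index anticommute and cancel; the commuting (index-disjoint) pairs give grade-4 terms 2*c*c'*(blade product), which cancel blade by blade — e_{1234}: \frac{225000}{5612161} - \frac{225000}{5612161} = 0 — confirming B is simple. So B^2 = -\frac{25}{36}.
Answer: rotation, certificate B^2 = -\frac{25}{36}. The scalar -\frac{25}{36} is the complete invariant here: its sign names the subgroup type.


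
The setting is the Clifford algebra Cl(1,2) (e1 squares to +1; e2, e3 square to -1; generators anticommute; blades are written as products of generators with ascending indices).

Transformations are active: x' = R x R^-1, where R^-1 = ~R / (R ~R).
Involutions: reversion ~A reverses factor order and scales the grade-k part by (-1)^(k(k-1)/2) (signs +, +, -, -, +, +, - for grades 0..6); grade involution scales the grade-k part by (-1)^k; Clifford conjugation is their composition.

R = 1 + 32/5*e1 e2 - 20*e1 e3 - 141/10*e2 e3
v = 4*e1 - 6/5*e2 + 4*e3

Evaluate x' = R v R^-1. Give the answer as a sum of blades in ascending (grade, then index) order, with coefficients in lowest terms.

~R = 1 - 32/5*e1 e2 + 20*e1 e3 + 141/10*e2 e3, and R ~R = -4823/20, so R^-1 = ~R / (-4823/20).
R v = 2292/25*e1 + 148/5*e2 + 2523/25*e3 - 274/5*e1 e2 e3
Answer: -38476/3445*e1 - 28026/3445*e2 - 26684/3445*e3


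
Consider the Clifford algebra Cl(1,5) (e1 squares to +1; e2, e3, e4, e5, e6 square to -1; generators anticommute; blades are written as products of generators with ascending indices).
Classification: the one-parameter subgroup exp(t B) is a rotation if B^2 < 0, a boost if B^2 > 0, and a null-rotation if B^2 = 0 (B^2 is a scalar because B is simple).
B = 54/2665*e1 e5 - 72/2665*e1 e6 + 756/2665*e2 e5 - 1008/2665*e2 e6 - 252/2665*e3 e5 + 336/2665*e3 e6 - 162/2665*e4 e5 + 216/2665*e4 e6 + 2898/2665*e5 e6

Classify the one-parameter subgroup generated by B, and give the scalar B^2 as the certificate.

B^2 term by term: the squares give (54/2665)^2*(e1 e5)^2 + (-72/2665)^2*(e1 e6)^2 + (756/2665)^2*(e2 e5)^2 + (-1008/2665)^2*(e2 e6)^2 + (-252/2665)^2*(e3 e5)^2 + (336/2665)^2*(e3 e6)^2 + (-162/2665)^2*(e4 e5)^2 + (216/2665)^2*(e4 e6)^2 + (2898/2665)^2*(e5 e6)^2 = 2916/7102225*(+1) + 5184/7102225*(+1) + 571536/7102225*(-1) + 1016064/7102225*(-1) + 63504/7102225*(-1) + 112896/7102225*(-1) + 26244/7102225*(-1) + 46656/7102225*(-1) + 8398404/7102225*(-1) = -36/25 (each basis 2-blade squares to minus the product of its generators' squares); cross terms between blades sharing an index anticommute and cancel; the commuting (index-disjoint) pairs give grade-4 terms 2*c*c'*(blade product), which cancel blade by blade — e1 e2 e5 e6: 108864/7102225 - 108864/7102225 = 0; e1 e3 e5 e6: -36288/7102225 + 36288/7102225 = 0; e1 e4 e5 e6: -23328/7102225 + 23328/7102225 = 0; e2 e3 e5 e6: -508032/7102225 + 508032/7102225 = 0; e2 e4 e5 e6: -326592/7102225 + 326592/7102225 = 0; e3 e4 e5 e6: 108864/7102225 - 108864/7102225 = 0 — confirming B is simple. So B^2 = -36/25.
Answer: rotation, certificate B^2 = -36/25. One invariant decides it: the square -36/25 survives every conjugation, and its sign is exactly the classification.


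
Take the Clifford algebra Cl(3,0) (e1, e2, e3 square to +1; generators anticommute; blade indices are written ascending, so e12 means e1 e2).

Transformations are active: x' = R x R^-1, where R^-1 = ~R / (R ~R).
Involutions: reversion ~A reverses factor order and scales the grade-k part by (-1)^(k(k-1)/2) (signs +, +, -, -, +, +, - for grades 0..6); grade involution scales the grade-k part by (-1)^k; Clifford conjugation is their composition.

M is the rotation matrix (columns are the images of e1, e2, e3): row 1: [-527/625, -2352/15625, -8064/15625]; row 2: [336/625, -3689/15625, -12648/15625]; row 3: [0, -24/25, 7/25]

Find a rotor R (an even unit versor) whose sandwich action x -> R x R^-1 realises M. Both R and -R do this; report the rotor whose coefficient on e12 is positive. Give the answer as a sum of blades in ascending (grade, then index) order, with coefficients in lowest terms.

Method: write R = a + b12*e12 + b13*e13 + b23*e23 with a^2 + b12^2 + b13^2 + b23^2 = 1 (so R^-1 = ~R). Expanding the columns R e_j ~R gives tr M = 4a^2 - 1 and, from the antisymmetric part, M21 - M12 = -4a*b12, M13 - M31 = 4a*b13, M32 - M23 = -4a*b23.
Here tr M = -12489/15625, so a^2 = (1 + tr M)/4 = 784/15625 and a = ±28/125. Taking a = 28/125: M21 - M12 = 10752/15625, M13 - M31 = -8064/15625, M32 - M23 = -2352/15625, giving b12 = -96/125, b13 = -72/125, b23 = 21/125, i.e. R = 28/125 - 96/125*e12 - 72/125*e13 + 21/125*e23.
Its e12 coefficient is negative, so report the other preimage -R.
Answer: -28/125 + 96/125*e12 + 72/125*e13 - 21/125*e23. Uniqueness: Spin(3) -> SO(3) maps R and -R to the same rotation of trace -12489/15625; fixing the sign of the e12 coefficient removes the ambiguity.


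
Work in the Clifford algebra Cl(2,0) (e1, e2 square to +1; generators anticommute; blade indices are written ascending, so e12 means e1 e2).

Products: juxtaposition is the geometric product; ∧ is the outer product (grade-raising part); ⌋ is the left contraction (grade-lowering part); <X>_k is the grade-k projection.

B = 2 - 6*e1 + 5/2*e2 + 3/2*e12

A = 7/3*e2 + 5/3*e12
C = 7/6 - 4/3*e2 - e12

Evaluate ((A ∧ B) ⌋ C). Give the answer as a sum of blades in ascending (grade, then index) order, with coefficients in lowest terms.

step 1: 14/3*e2 + 52/3*e12
step 2: 100/9 + 14/3*e1
Answer: 100/9 + 14/3*e1


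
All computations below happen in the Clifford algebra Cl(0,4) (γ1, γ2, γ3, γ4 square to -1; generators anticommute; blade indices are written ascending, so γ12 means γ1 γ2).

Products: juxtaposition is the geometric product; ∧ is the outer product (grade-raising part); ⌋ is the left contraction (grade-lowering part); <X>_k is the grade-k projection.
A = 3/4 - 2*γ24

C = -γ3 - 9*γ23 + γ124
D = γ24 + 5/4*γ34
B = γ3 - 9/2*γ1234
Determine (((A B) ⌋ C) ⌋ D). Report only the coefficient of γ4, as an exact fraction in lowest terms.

step 1: 3/4*γ3 + 9*γ13 + 2*γ234 - 27/8*γ1234
step 2: 3/4 - 27/4*γ2
step 3: 27/4*γ4 + 3/4*γ24 + 15/16*γ34
Answer: 27/4


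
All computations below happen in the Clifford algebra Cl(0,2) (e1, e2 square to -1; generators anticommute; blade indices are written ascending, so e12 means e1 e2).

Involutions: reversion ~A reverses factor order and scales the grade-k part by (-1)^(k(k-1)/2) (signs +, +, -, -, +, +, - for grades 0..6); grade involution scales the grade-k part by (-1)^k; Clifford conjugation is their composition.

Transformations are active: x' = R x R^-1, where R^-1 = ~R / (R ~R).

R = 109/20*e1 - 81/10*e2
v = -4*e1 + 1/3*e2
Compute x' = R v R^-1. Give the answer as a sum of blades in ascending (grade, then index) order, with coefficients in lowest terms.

~R = 109/20*e1 - 81/10*e2, and R ~R = -1525/16, so R^-1 = ~R / (-1525/16).
R v = 49/2 - 367/12*e12
Answer: 9136/7625*e1 + 87631/22875*e2


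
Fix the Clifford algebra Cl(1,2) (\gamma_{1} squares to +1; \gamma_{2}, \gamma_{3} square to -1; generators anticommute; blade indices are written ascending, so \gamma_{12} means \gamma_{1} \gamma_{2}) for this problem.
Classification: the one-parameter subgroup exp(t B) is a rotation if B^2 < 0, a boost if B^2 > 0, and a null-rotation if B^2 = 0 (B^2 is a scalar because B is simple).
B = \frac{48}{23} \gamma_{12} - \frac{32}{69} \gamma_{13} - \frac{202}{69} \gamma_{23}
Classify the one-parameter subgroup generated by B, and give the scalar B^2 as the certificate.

B^2 term by term: the squares give (\frac{48}{23})^2*(\gamma_{12})^2 + (-\frac{32}{69})^2*(\gamma_{13})^2 + (-\frac{202}{69})^2*(\gamma_{23})^2 = \frac{2304}{529}*(+1) + \frac{1024}{4761}*(+1) + \frac{40804}{4761}*(-1) = -4 (each basis 2-blade squares to minus the product of its generators' squares); cross terms between blades sharing an index anticommute and cancel. So B^2 = -4.
Answer: rotation, certificate B^2 = -4. One invariant decides it: the square -4 survives every conjugation, and its sign is exactly the classification.


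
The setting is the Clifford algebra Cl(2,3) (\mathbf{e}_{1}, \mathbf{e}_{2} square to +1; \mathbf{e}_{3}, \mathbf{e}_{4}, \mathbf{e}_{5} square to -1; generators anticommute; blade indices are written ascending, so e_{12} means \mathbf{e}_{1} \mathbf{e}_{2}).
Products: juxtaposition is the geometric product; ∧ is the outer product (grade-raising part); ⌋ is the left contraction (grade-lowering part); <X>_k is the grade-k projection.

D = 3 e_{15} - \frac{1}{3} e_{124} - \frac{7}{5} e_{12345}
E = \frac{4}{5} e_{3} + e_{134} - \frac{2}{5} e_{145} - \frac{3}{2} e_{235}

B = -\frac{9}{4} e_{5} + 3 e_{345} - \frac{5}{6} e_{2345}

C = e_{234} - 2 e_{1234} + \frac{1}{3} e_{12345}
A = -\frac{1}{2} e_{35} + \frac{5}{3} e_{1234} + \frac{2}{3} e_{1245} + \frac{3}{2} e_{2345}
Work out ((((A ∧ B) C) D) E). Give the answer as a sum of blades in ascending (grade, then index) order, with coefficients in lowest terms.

step 1: -\frac{15}{4} e_{12345}
step 2: \frac{5}{4} + \frac{15}{2} e_{5} - \frac{15}{4} e_{15}
step 3: -\frac{45}{4} + \frac{45}{2} e_{1} + \frac{15}{4} e_{15} - \frac{5}{12} e_{124} - \frac{21}{4} e_{234} - \frac{5}{4} e_{245} + \frac{21}{2} e_{1234} + \frac{5}{2} e_{1245} - \frac{7}{4} e_{12345}
step 4: \frac{19}{2} e_{2} - 9 e_{3} + \frac{3}{2} e_{4} - \frac{19}{4} e_{12} + 18 e_{13} - \frac{21}{8} e_{14} - \frac{67}{60} e_{23} - \frac{21}{5} e_{24} + \frac{19}{12} e_{25} + \frac{165}{8} e_{34} - \frac{9}{8} e_{45} + \frac{45}{8} e_{123} + \frac{42}{5} e_{124} - \frac{15}{2} e_{134} - 3 e_{135} - \frac{45}{4} e_{145} + \frac{407}{40} e_{235} - \frac{15}{4} e_{345} + \frac{1}{3} e_{1234} - \frac{152}{5} e_{1235} + \frac{7}{5} e_{1245} + \frac{5}{8} e_{1345} - e_{2345} + 2 e_{12345}
Answer: \frac{19}{2} e_{2} - 9 e_{3} + \frac{3}{2} e_{4} - \frac{19}{4} e_{12} + 18 e_{13} - \frac{21}{8} e_{14} - \frac{67}{60} e_{23} - \frac{21}{5} e_{24} + \frac{19}{12} e_{25} + \frac{165}{8} e_{34} - \frac{9}{8} e_{45} + \frac{45}{8} e_{123} + \frac{42}{5} e_{124} - \frac{15}{2} e_{134} - 3 e_{135} - \frac{45}{4} e_{145} + \frac{407}{40} e_{235} - \frac{15}{4} e_{345} + \frac{1}{3} e_{1234} - \frac{152}{5} e_{1235} + \frac{7}{5} e_{1245} + \frac{5}{8} e_{1345} - e_{2345} + 2 e_{12345}


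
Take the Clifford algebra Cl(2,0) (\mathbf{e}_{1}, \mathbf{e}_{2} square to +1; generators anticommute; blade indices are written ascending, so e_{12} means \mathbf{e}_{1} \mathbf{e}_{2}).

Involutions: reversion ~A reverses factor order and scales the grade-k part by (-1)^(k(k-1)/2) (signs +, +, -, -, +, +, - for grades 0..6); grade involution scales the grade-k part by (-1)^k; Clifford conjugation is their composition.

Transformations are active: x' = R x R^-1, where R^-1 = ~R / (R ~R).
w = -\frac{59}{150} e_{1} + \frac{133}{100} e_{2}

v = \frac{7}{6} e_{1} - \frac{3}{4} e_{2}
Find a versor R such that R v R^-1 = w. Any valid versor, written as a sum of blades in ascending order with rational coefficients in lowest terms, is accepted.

Construction: equal norms (both \frac{277}{144}) license R = v + w = \frac{58}{75} e_{1} + \frac{29}{50} e_{2} — nothing changes along that direction, while (v - w)/2 changes sign, so v maps onto w.
Answer: \frac{58}{75} e_{1} + \frac{29}{50} e_{2}


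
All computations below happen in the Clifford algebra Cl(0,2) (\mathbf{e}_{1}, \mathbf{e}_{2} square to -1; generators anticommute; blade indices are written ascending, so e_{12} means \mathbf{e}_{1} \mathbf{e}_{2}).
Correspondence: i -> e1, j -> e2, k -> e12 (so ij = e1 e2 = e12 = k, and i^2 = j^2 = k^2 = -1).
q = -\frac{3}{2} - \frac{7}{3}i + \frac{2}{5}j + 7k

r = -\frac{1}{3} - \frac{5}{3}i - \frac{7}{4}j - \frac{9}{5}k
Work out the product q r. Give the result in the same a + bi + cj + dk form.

In blades: q = -\frac{3}{2} - \frac{7}{3} e_{1} + \frac{2}{5} e_{2} + 7 e_{12}, r = -\frac{1}{3} - \frac{5}{3} e_{1} - \frac{7}{4} e_{2} - \frac{9}{5} e_{12}.
Distribute q over r term by term (generator squares from the signature, products reordered to ascending indices): (-\frac{3}{2})*r = \frac{1}{2} + \frac{5}{2} e_{1} + \frac{21}{8} e_{2} + \frac{27}{10} e_{12}; (-\frac{7}{3} e_{1})*r = -\frac{35}{9} + \frac{7}{9} e_{1} - \frac{21}{5} e_{2} + \frac{49}{12} e_{12}; (\frac{2}{5} e_{2})*r = \frac{7}{10} - \frac{18}{25} e_{1} - \frac{2}{15} e_{2} + \frac{2}{3} e_{12}; (7 e_{12})*r = \frac{63}{5} + \frac{49}{4} e_{1} - \frac{35}{3} e_{2} - \frac{7}{3} e_{12}.
Sum: \frac{446}{45} + \frac{13327}{900} e_{1} - \frac{107}{8} e_{2} + \frac{307}{60} e_{12}; translating back through the correspondence:
Answer: \frac{446}{45} + \frac{13327}{900}i - \frac{107}{8}j + \frac{307}{60}k


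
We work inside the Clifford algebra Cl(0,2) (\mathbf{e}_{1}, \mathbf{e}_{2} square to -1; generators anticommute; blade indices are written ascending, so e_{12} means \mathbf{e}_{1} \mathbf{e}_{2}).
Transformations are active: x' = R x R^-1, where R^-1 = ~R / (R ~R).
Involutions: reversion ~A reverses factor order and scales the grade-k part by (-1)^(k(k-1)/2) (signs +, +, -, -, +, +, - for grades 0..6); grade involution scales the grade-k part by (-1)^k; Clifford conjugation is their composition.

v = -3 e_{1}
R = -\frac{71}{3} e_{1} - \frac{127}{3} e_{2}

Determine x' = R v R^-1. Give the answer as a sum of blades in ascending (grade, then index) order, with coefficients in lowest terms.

~R = -\frac{71}{3} e_{1} - \frac{127}{3} e_{2}, and R ~R = -\frac{21170}{9}, so R^-1 = ~R / (-\frac{21170}{9}).
R v = -71 - 127 e_{12}
Answer: \frac{16632}{10585} e_{1} - \frac{27051}{10585} e_{2}


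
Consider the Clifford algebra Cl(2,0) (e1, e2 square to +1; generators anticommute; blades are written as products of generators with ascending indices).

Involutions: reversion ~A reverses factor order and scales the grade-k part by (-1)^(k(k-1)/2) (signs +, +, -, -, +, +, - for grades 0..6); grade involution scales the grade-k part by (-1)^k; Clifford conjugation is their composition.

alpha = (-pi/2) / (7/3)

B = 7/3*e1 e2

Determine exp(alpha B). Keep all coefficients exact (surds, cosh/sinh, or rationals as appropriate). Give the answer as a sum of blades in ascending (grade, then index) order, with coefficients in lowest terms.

B^2 = (7/3)^2*(e1 e2)^2 = 49/9*(-1) = -49/9 (a basis 2-blade squares to minus the product of its generators' squares).
B^2 = -49/9 — since the square is negative, the closed form is circular: l = 7/3, alpha*l = -pi/2, so exp(alpha B) = cos(-pi/2) + (sin(-pi/2)/(7/3))*B = 0 + (-3/7)*B.
Answer: -e1 e2


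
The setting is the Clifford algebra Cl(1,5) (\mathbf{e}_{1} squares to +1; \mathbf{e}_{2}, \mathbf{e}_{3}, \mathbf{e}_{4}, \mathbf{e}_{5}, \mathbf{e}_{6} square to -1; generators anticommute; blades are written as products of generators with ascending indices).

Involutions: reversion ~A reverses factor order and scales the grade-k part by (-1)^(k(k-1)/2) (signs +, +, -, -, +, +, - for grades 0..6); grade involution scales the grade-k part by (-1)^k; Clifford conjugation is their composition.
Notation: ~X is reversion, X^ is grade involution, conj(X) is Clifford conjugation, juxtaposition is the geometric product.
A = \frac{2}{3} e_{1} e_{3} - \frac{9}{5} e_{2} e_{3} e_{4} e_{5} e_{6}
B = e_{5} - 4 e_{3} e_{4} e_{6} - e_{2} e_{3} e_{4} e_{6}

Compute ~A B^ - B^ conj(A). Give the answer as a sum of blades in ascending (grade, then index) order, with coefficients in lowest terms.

first term: -\frac{9}{5} e_{5} - \frac{36}{5} e_{2} e_{5} + \frac{2}{3} e_{1} e_{3} e_{5} + \frac{8}{3} e_{1} e_{4} e_{6} + \frac{2}{3} e_{1} e_{2} e_{4} e_{6} + \frac{9}{5} e_{2} e_{3} e_{4} e_{6}
second term: \frac{9}{5} e_{5} + \frac{36}{5} e_{2} e_{5} + \frac{2}{3} e_{1} e_{3} e_{5} - \frac{8}{3} e_{1} e_{4} e_{6} - \frac{2}{3} e_{1} e_{2} e_{4} e_{6} - \frac{9}{5} e_{2} e_{3} e_{4} e_{6}
Answer: -\frac{18}{5} e_{5} - \frac{72}{5} e_{2} e_{5} + \frac{16}{3} e_{1} e_{4} e_{6} + \frac{4}{3} e_{1} e_{2} e_{4} e_{6} + \frac{18}{5} e_{2} e_{3} e_{4} e_{6}


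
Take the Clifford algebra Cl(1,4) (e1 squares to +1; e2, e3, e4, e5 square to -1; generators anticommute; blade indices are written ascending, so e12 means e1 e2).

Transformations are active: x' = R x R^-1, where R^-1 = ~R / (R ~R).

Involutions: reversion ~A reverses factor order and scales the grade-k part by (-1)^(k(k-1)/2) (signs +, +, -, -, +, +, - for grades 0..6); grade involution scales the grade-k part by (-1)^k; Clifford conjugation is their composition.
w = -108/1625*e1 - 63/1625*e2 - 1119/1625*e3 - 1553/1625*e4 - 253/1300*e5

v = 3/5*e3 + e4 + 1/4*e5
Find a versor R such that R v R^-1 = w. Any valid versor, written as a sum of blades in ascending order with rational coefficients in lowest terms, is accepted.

Sketch: the shared square -569/400 makes R = v + w = -108/1625*e1 - 63/1625*e2 - 144/1625*e3 + 72/1625*e4 + 18/325*e5 the natural versor; its sandwich fixes that direction, negates (v - w)/2, and sends v to w.
Answer: -108/1625*e1 - 63/1625*e2 - 144/1625*e3 + 72/1625*e4 + 18/325*e5


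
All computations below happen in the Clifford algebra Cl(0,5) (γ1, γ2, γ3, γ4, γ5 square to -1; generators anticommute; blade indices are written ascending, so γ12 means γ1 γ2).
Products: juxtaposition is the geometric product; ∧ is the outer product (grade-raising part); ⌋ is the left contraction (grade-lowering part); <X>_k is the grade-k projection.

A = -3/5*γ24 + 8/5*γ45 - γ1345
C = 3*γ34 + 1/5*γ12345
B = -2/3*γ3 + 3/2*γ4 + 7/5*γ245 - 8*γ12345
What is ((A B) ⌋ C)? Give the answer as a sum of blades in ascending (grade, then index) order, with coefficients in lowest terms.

step 1: -467/50*γ2 + 81/25*γ5 + 57/5*γ123 + 33/10*γ135 - 2/3*γ145 - 2/5*γ234 - 16/15*γ345
step 2: -16/75*γ12 + 2/25*γ15 - 2/15*γ23 - 33/50*γ24 + 57/25*γ45 - 81/125*γ1234 - 467/250*γ1345
Answer: -16/75*γ12 + 2/25*γ15 - 2/15*γ23 - 33/50*γ24 + 57/25*γ45 - 81/125*γ1234 - 467/250*γ1345


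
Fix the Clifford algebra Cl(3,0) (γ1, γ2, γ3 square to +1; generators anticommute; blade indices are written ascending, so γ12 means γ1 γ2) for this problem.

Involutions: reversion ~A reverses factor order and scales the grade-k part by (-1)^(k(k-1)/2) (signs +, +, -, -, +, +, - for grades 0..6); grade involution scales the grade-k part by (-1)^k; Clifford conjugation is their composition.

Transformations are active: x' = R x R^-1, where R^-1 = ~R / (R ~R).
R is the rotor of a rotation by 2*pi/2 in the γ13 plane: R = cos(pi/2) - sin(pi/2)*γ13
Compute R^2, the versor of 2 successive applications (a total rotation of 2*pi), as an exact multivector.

Rotor phase runs at HALF the rotation angle; powers of one rotor simply add phase, so after 2 steps in γ13 the phase is 2*pi/2 = pi and R^2 = cos(pi) - sin(pi)*γ13.
cos(pi) = -1 and sin(pi) = 0, so R^2 = -1. The total rotation 2*pi is 1 full turn, so every vector returns to itself, yet the rotor is -1, on the OTHER sheet of the double cover (an odd number of 2*pi turns).
Answer: -1


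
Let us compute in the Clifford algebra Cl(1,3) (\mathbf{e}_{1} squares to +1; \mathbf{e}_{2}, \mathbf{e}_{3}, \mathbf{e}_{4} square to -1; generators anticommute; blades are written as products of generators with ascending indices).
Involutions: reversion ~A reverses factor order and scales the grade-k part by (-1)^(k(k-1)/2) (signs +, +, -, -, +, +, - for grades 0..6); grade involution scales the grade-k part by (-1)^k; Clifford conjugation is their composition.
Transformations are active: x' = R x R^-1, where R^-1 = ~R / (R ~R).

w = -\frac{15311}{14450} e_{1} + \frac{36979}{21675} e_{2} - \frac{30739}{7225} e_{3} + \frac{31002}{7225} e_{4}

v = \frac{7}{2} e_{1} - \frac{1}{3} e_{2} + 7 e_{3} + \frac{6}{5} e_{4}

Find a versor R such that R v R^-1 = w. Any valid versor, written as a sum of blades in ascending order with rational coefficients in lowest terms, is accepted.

A norm check does it: q(v) = q(w) = -\frac{34471}{900}, hence R = v + w = \frac{17632}{7225} e_{1} + \frac{9918}{7225} e_{2} + \frac{19836}{7225} e_{3} + \frac{39672}{7225} e_{4} realises the map — parallel part kept, (v - w)/2 negated, v carried to w.
Answer: \frac{17632}{7225} e_{1} + \frac{9918}{7225} e_{2} + \frac{19836}{7225} e_{3} + \frac{39672}{7225} e_{4}


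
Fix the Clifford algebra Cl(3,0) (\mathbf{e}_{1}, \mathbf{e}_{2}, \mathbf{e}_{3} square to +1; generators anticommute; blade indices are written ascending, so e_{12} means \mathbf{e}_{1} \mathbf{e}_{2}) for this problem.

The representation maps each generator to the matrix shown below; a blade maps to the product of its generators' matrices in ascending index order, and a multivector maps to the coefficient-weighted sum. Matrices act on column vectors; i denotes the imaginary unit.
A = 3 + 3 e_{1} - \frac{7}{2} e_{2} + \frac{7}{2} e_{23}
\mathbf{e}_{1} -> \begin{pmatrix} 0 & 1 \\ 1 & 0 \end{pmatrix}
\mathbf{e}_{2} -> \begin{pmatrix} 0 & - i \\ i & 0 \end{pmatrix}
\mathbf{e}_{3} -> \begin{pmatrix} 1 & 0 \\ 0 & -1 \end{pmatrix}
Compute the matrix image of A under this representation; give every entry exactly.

Bivector images (products of the table entries): rho(e_{23}) = rho(\mathbf{e}_{2})rho(\mathbf{e}_{3}) = \begin{pmatrix} 0 & i \\ i & 0 \end{pmatrix}.
M = (3)*1 + (3)*rho(e_{1}) + (-\frac{7}{2})*rho(e_{2}) + (\frac{7}{2})*rho(e_{23}), summed entrywise (1 is the identity matrix):
Answer: \begin{pmatrix} 3 & 3 + 7 i \\ 3 & 3 \end{pmatrix}


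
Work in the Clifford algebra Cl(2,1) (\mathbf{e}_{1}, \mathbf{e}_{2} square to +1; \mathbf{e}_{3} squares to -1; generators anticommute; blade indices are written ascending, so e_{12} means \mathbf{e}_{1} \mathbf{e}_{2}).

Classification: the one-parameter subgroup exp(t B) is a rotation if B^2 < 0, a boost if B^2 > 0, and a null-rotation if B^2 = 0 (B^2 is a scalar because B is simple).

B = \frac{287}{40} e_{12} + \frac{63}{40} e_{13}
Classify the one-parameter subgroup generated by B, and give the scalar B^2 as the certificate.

B^2 term by term: the squares give (\frac{287}{40})^2*(e_{12})^2 + (\frac{63}{40})^2*(e_{13})^2 = \frac{82369}{1600}*(-1) + \frac{3969}{1600}*(+1) = -49 (each basis 2-blade squares to minus the product of its generators' squares); cross terms between blades sharing an index anticommute and cancel. So B^2 = -49.
Answer: rotation, certificate B^2 = -49. Why this suffices: the scalar -49 survives any versor conjugation, so its sign alone determines the class however B is presented.


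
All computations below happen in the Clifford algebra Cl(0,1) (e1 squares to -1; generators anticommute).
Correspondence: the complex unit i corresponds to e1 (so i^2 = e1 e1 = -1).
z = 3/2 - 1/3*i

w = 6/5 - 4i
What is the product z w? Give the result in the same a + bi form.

In blades: z = 3/2 - 1/3*e1, w = 6/5 - 4*e1.
Distribute z over w term by term (generator squares from the signature, products reordered to ascending indices): (3/2)*w = 9/5 - 6*e1; (-1/3*e1)*w = -4/3 - 2/5*e1.
Sum: 7/15 - 32/5*e1; translating back through the correspondence:
Answer: 7/15 - 32/5*i


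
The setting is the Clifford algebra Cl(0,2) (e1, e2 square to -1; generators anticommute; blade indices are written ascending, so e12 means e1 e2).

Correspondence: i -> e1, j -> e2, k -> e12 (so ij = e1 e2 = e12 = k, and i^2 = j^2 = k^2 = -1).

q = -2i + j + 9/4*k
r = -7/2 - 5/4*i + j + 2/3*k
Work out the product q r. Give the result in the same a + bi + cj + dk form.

In blades: q = -2*e1 + e2 + 9/4*e12, r = -7/2 - 5/4*e1 + e2 + 2/3*e12.
Distribute q over r term by term (generator squares from the signature, products reordered to ascending indices): (-2*e1)*r = -5/2 + 7*e1 + 4/3*e2 - 2*e12; (e2)*r = -1 + 2/3*e1 - 7/2*e2 + 5/4*e12; (9/4*e12)*r = -3/2 - 9/4*e1 - 45/16*e2 - 63/8*e12.
Sum: -5 + 65/12*e1 - 239/48*e2 - 69/8*e12; translating back through the correspondence:
Answer: -5 + 65/12*i - 239/48*j - 69/8*k


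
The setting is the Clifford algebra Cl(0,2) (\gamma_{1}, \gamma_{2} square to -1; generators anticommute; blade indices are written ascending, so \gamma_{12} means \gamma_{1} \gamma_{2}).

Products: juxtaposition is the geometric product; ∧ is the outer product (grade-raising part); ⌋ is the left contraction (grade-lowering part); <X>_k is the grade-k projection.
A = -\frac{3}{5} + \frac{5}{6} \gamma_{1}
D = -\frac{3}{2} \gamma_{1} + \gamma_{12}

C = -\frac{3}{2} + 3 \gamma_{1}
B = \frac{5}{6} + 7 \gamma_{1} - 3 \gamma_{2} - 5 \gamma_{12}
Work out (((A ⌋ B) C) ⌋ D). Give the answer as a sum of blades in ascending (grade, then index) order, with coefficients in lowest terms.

step 1: -\frac{19}{3} - \frac{21}{5} \gamma_{1} + \frac{179}{30} \gamma_{2} + 3 \gamma_{12}
step 2: \frac{221}{10} - \frac{127}{10} \gamma_{1} + \frac{1}{20} \gamma_{2} - \frac{112}{5} \gamma_{12}
step 3: \frac{67}{20} - \frac{331}{10} \gamma_{1} + \frac{127}{10} \gamma_{2} + \frac{221}{10} \gamma_{12}
Answer: \frac{67}{20} - \frac{331}{10} \gamma_{1} + \frac{127}{10} \gamma_{2} + \frac{221}{10} \gamma_{12}


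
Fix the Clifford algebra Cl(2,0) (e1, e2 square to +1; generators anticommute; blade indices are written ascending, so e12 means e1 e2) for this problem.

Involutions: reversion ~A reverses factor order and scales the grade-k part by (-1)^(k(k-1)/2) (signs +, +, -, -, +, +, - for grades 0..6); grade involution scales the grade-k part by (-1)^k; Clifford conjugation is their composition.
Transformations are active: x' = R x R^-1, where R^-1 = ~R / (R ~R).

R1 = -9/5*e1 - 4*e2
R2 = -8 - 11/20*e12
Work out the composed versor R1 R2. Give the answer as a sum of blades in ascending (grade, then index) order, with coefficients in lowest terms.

Distribute over the terms of R1 (each basis-blade product reordered to ascending indices, repeated generators contracted through their squares):
(-9/5*e1) R2 = 72/5*e1 + 99/100*e2
(-4*e2) R2 = -11/5*e1 + 32*e2
Summing the partial products and collecting blades:
Answer: 61/5*e1 + 3299/100*e2


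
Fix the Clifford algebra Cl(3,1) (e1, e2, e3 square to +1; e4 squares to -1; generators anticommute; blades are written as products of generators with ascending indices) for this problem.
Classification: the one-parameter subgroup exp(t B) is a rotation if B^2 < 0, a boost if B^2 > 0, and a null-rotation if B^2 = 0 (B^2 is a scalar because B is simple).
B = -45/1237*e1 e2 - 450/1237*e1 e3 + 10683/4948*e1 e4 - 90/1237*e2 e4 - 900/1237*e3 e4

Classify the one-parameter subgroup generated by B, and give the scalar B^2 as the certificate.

B^2 term by term: the squares give (-45/1237)^2*(e1 e2)^2 + (-450/1237)^2*(e1 e3)^2 + (10683/4948)^2*(e1 e4)^2 + (-90/1237)^2*(e2 e4)^2 + (-900/1237)^2*(e3 e4)^2 = 2025/1530169*(-1) + 202500/1530169*(-1) + 114126489/24482704*(+1) + 8100/1530169*(+1) + 810000/1530169*(+1) = 81/16 (each basis 2-blade squares to minus the product of its generators' squares); cross terms between blades sharing an index anticommute and cancel; the commuting (index-disjoint) pairs give grade-4 terms 2*c*c'*(blade product), which cancel blade by blade — e1 e2 e3 e4: 81000/1530169 - 81000/1530169 = 0 — confirming B is simple. So B^2 = 81/16.
Answer: boost, certificate B^2 = 81/16. No conjugation can change B^2 = 81/16; the sign gives the class.


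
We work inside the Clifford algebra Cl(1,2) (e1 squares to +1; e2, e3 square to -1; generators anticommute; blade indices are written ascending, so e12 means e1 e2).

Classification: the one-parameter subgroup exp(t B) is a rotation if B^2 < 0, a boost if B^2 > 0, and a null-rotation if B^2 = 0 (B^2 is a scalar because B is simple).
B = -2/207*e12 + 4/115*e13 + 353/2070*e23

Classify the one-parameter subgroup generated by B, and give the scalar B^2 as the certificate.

B^2 term by term: the squares give (-2/207)^2*(e12)^2 + (4/115)^2*(e13)^2 + (353/2070)^2*(e23)^2 = 4/42849*(+1) + 16/13225*(+1) + 124609/4284900*(-1) = -1/36 (each basis 2-blade squares to minus the product of its generators' squares); cross terms between blades sharing an index anticommute and cancel. So B^2 = -1/36.
Answer: rotation, certificate B^2 = -1/36. Because -1/36 is invariant under every versor sandwich, the classification follows from its sign alone.


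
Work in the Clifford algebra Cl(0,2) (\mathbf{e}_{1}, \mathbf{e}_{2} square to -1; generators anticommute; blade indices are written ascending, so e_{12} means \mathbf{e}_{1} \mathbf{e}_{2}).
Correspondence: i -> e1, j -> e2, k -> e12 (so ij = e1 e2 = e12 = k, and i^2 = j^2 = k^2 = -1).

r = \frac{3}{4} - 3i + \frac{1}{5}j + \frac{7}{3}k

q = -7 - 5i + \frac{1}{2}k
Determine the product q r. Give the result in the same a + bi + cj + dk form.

In blades: q = -7 - 5 e_{1} + \frac{1}{2} e_{12}, r = \frac{3}{4} - 3 e_{1} + \frac{1}{5} e_{2} + \frac{7}{3} e_{12}.
Distribute q over r term by term (generator squares from the signature, products reordered to ascending indices): (-7)*r = -\frac{21}{4} + 21 e_{1} - \frac{7}{5} e_{2} - \frac{49}{3} e_{12}; (-5 e_{1})*r = -15 - \frac{15}{4} e_{1} + \frac{35}{3} e_{2} - e_{12}; (\frac{1}{2} e_{12})*r = -\frac{7}{6} - \frac{1}{10} e_{1} - \frac{3}{2} e_{2} + \frac{3}{8} e_{12}.
Sum: -\frac{257}{12} + \frac{343}{20} e_{1} + \frac{263}{30} e_{2} - \frac{407}{24} e_{12}; translating back through the correspondence:
Answer: -\frac{257}{12} + \frac{343}{20}i + \frac{263}{30}j - \frac{407}{24}k


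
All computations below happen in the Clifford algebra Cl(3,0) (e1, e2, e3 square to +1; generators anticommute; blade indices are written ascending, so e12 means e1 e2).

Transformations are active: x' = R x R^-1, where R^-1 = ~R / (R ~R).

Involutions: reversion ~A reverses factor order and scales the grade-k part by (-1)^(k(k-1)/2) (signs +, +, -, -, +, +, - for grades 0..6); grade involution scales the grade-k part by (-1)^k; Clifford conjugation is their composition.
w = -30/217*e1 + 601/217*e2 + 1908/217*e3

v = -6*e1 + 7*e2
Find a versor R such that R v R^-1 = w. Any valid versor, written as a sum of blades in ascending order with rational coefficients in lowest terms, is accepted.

Since q(v) = q(w) = 85, the sum R = v + w = -1332/217*e1 + 2120/217*e2 + 1908/217*e3 does the job whenever invertible.
Answer: -1332/217*e1 + 2120/217*e2 + 1908/217*e3


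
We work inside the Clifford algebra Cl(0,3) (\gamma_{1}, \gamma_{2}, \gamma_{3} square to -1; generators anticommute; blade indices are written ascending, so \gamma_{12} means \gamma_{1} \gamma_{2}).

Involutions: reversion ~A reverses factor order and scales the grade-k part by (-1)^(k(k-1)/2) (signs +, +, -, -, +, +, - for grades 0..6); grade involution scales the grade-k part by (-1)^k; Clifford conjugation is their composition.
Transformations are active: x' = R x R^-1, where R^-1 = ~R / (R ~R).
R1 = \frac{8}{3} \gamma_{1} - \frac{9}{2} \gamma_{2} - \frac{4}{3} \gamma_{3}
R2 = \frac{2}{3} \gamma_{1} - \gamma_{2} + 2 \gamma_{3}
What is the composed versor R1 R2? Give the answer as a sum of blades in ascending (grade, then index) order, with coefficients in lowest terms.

Distribute over the terms of R1 (each basis-blade product reordered to ascending indices, repeated generators contracted through their squares):
(\frac{8}{3} \gamma_{1}) R2 = -\frac{16}{9} - \frac{8}{3} \gamma_{12} + \frac{16}{3} \gamma_{13}
(-\frac{9}{2} \gamma_{2}) R2 = -\frac{9}{2} + 3 \gamma_{12} - 9 \gamma_{23}
(-\frac{4}{3} \gamma_{3}) R2 = \frac{8}{3} + \frac{8}{9} \gamma_{13} - \frac{4}{3} \gamma_{23}
Summing the partial products and collecting blades:
Answer: -\frac{65}{18} + \frac{1}{3} \gamma_{12} + \frac{56}{9} \gamma_{13} - \frac{31}{3} \gamma_{23}


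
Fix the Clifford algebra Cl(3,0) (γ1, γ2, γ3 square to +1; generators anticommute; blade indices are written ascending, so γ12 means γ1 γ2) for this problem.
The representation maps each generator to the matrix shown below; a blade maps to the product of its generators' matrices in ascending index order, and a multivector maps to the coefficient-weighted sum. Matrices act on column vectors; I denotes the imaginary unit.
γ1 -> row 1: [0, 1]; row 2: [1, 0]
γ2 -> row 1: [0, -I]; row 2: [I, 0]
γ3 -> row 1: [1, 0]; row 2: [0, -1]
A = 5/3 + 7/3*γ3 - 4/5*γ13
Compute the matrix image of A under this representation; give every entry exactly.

Bivector images (products of the table entries): rho(γ13) = rho(γ1)rho(γ3) = row 1: [0, -1]; row 2: [1, 0].
M = (5/3)*1 + (7/3)*rho(γ3) + (-4/5)*rho(γ13), summed entrywise (1 is the identity matrix):
Answer: row 1: [4, 4/5]; row 2: [-4/5, -2/3]


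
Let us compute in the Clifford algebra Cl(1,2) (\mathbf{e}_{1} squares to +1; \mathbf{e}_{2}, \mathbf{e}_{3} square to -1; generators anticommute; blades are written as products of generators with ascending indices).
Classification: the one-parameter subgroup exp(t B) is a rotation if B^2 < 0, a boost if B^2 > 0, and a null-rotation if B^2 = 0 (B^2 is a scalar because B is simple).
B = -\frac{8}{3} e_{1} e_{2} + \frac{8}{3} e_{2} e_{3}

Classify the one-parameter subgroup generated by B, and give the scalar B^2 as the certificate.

B^2 term by term: the squares give (-\frac{8}{3})^2*(e_{1} e_{2})^2 + (\frac{8}{3})^2*(e_{2} e_{3})^2 = \frac{64}{9}*(+1) + \frac{64}{9}*(-1) = 0 (each basis 2-blade squares to minus the product of its generators' squares); cross terms between blades sharing an index anticommute and cancel. So B^2 = 0.
Answer: null-rotation, certificate B^2 = 0. Why this suffices: the scalar 0 survives any versor conjugation, so its sign alone determines the class however B is presented.


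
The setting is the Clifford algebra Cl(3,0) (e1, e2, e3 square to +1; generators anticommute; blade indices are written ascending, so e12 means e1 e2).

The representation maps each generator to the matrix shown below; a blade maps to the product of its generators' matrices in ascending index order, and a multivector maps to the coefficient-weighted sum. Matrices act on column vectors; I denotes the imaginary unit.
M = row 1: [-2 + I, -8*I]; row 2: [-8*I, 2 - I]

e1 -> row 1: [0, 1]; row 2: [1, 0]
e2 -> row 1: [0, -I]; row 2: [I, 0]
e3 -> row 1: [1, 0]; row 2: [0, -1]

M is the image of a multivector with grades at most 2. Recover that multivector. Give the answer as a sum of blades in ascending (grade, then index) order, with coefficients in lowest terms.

Method: 1, rho(e1), rho(e2), rho(e3) form a trace-orthogonal basis of the 2x2 complex matrices (tr(X Y) = 2 if X = Y, else 0), so M = m0*1 + m1*rho(e1) + m2*rho(e2) + m3*rho(e3) with m0 = tr(M)/2 = 0, m1 = tr(M rho(e1))/2 = -8*I, m2 = tr(M rho(e2))/2 = 0, m3 = tr(M rho(e3))/2 = -2 + I.
Multiplying table entries, the bivector images are rho(e12) = I*rho(e3), rho(e13) = -I*rho(e2), rho(e23) = I*rho(e1); with real blade coefficients the real parts of m0..m3 are the coefficients of 1, e1, e2, e3 and the imaginary parts give the bivectors (e23: Im m1, e13: -Im m2, e12: Im m3).
Answer: -2*e3 + e12 - 8*e23


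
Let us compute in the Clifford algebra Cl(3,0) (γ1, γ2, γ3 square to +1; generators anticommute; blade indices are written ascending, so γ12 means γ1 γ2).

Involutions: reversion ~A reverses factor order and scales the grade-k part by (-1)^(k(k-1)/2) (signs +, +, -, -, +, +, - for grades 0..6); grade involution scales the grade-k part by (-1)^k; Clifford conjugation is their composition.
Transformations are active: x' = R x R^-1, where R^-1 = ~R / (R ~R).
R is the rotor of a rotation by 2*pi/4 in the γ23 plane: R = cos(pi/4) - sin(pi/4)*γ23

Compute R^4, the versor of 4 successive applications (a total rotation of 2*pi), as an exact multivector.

The rotor phase is half the rotation angle and phases add under composition, so 4 steps in the γ23 plane accumulate phase 4*(pi/4) = pi: R^4 = cos(pi) - sin(pi)*γ23.
cos(pi) = -1 and sin(pi) = 0, so R^4 = -1. The total rotation 2*pi is 1 full turn, so every vector returns to itself, yet the rotor is -1, on the OTHER sheet of the double cover (an odd number of 2*pi turns).
Answer: -1


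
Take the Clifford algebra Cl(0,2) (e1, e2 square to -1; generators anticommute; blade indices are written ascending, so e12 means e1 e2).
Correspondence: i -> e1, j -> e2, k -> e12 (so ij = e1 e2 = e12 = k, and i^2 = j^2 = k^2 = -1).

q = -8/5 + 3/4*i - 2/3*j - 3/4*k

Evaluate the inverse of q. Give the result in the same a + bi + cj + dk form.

In blades: q = -8/5 + 3/4*e1 - 2/3*e2 - 3/4*e12.
With qbar = -8/5 - 3/4*e1 + 2/3*e2 + 3/4*e12 (scalar fixed, mapped units negated), q qbar = 7433/1800 (the sum of squared coefficients), so q^-1 = qbar / (7433/1800) = -2880/7433 - 1350/7433*e1 + 1200/7433*e2 + 1350/7433*e12; translating back:
Answer: -2880/7433 - 1350/7433*i + 1200/7433*j + 1350/7433*k


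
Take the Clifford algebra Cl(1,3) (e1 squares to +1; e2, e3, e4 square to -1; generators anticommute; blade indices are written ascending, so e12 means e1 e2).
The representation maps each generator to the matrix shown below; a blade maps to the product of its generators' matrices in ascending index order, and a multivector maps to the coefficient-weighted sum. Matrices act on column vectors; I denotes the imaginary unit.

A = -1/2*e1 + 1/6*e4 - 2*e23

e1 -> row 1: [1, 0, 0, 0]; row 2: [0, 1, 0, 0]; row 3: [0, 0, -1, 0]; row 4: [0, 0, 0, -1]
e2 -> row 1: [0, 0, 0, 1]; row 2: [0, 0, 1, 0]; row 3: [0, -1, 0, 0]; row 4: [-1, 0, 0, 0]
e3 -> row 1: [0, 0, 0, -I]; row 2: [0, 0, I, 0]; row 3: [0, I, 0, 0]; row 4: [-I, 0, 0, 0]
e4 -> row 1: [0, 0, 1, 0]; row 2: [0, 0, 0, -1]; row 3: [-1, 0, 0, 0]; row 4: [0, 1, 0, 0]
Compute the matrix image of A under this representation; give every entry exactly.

Bivector images (products of the table entries): rho(e23) = rho(e2)rho(e3) = row 1: [-I, 0, 0, 0]; row 2: [0, I, 0, 0]; row 3: [0, 0, -I, 0]; row 4: [0, 0, 0, I].
M = (-1/2)*rho(e1) + (1/6)*rho(e4) + (-2)*rho(e23), summed entrywise:
Answer: row 1: [-1/2 + 2*I, 0, 1/6, 0]; row 2: [0, -1/2 - 2*I, 0, -1/6]; row 3: [-1/6, 0, 1/2 + 2*I, 0]; row 4: [0, 1/6, 0, 1/2 - 2*I]


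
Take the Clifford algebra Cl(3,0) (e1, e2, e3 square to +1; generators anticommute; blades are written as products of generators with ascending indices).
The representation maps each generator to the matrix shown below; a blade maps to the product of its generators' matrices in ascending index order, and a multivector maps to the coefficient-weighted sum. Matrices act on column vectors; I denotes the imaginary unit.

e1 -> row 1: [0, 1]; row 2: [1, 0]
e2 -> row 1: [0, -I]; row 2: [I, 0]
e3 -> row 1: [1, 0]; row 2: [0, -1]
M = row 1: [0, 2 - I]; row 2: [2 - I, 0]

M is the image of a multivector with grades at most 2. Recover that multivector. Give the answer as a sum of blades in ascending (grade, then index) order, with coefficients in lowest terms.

Method: 1, rho(e1), rho(e2), rho(e3) form a trace-orthogonal basis of the 2x2 complex matrices (tr(X Y) = 2 if X = Y, else 0), so M = m0*1 + m1*rho(e1) + m2*rho(e2) + m3*rho(e3) with m0 = tr(M)/2 = 0, m1 = tr(M rho(e1))/2 = 2 - I, m2 = tr(M rho(e2))/2 = 0, m3 = tr(M rho(e3))/2 = 0.
Multiplying table entries, the bivector images are rho(e1 e2) = I*rho(e3), rho(e1 e3) = -I*rho(e2), rho(e2 e3) = I*rho(e1); with real blade coefficients the real parts of m0..m3 are the coefficients of 1, e1, e2, e3 and the imaginary parts give the bivectors (e2 e3: Im m1, e1 e3: -Im m2, e1 e2: Im m3).
Answer: 2*e1 - e2 e3


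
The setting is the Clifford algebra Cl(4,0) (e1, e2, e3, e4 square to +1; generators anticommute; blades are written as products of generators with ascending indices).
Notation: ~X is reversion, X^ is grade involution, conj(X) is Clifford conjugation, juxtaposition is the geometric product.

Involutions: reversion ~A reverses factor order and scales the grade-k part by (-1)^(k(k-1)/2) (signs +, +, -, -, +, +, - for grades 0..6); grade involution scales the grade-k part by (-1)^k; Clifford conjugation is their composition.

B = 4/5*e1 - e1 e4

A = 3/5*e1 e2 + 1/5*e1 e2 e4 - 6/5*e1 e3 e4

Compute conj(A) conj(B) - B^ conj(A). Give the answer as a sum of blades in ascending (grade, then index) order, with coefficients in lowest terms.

first term: -7/25*e2 - 6/5*e3 + 11/25*e2 e4 + 24/25*e3 e4
second term: 7/25*e2 + 6/5*e3 + 11/25*e2 e4 + 24/25*e3 e4
Answer: -14/25*e2 - 12/5*e3
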